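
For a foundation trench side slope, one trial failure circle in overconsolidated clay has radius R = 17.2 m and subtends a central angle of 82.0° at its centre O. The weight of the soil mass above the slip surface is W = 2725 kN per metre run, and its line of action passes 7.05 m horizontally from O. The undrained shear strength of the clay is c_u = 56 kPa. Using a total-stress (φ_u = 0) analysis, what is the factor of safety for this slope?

FS = 1.23

Taking moments about the centre O, the resisting moment is provided by the undrained shear strength acting along the arc:
Arc length L_a = R·θ = 17.2·(82.0°·π/180) = 17.2·1.4312 = 24.62 m
M_R = c_u·L_a·R = 56·24.62·17.2 = 23710.3 kN·m/m
M_D = W·d = 2725·7.05 = 19211.2 kN·m/m
FS = M_R / M_D = 23710.3 / 19211.2 = 1.234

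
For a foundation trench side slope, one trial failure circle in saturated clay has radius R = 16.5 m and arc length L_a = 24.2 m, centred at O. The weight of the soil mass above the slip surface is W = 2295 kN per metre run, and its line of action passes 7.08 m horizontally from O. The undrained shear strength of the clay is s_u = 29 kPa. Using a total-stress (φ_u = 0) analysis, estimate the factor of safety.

FS = 0.71

Taking moments about the centre O, the resisting moment is provided by the undrained shear strength acting along the arc:
M_R = s_u·L_a·R = 29·24.20·16.5 = 11579.7 kN·m/m
M_D = W·d = 2295·7.08 = 16248.6 kN·m/m
FS = M_R / M_D = 11579.7 / 16248.6 = 0.713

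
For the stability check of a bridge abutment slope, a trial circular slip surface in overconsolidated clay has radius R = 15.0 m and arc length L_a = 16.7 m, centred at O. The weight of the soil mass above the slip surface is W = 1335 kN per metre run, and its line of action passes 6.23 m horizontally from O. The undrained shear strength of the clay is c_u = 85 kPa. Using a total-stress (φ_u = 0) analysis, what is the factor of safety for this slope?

Taking moments about the centre O, the resisting moment is provided by the undrained shear strength acting along the arc:
M_R = c_u·L_a·R = 85·16.70·15.0 = 21292.5 kN·m/m
M_D = W·d = 1335·6.23 = 8317.1 kN·m/m
FS = M_R / M_D = 21292.5 / 8317.1 = 2.560

FS = 2.56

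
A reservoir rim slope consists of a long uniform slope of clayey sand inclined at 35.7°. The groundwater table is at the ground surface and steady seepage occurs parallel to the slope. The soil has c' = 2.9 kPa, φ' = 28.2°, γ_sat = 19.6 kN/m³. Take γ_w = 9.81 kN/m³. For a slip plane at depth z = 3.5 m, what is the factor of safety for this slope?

FS = 0.46

With seepage parallel to the slope and the water table at the surface, the effective normal stress on the slip plane uses the buoyant unit weight γ' = γ_sat − γ_w while the driving shear stress uses γ_sat:
FS = [c' + γ' z cos²β tanφ'] / [γ_sat z sinβ cosβ]
γ' = 19.6 − 9.81 = 9.79 kN/m³
Numerator = 2.9 + 9.79·3.5·cos²35.7°·tan28.2° = 2.9 + 9.79·3.5·0.6595·0.5362 = 15.016 kPa
Denominator = 19.6·3.5·sin35.7°·cos35.7° = 19.6·3.5·0.5835·0.8121 = 32.508 kPa
FS = 15.016 / 32.508 = 0.462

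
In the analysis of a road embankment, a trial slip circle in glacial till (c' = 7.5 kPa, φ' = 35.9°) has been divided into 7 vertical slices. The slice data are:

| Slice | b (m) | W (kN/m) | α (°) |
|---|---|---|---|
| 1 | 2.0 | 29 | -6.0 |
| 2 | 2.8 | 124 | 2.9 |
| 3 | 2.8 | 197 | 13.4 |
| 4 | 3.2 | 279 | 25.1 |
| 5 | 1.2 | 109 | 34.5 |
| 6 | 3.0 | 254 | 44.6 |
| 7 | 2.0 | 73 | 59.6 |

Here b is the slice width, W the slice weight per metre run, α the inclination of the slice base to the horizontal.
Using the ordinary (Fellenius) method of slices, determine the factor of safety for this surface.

Ordinary method of slices: FS = Σ[c'·Δl_i + (W_i cosα_i)·tanφ'] / Σ W_i sinα_i, with Δl_i = b_i / cosα_i.
Slice 1: Δl = 2.0/cos(-6.0°) = 2.011 m; N'_1 = 29·cos(-6.0°) = 28.8; c'Δl = 15.08; W sinα = -3.0
Slice 2: Δl = 2.8/cos2.9° = 2.804 m; N'_2 = 124·cos2.9° = 123.8; c'Δl = 21.03; W sinα = 6.3
Slice 3: Δl = 2.8/cos13.4° = 2.878 m; N'_3 = 197·cos13.4° = 191.6; c'Δl = 21.59; W sinα = 45.7
Slice 4: Δl = 3.2/cos25.1° = 3.534 m; N'_4 = 279·cos25.1° = 252.7; c'Δl = 26.50; W sinα = 118.4
Slice 5: Δl = 1.2/cos34.5° = 1.456 m; N'_5 = 109·cos34.5° = 89.8; c'Δl = 10.92; W sinα = 61.7
Slice 6: Δl = 3.0/cos44.6° = 4.213 m; N'_6 = 254·cos44.6° = 180.9; c'Δl = 31.60; W sinα = 178.3
Slice 7: Δl = 2.0/cos59.6° = 3.952 m; N'_7 = 73·cos59.6° = 36.9; c'Δl = 29.64; W sinα = 63.0
Σc'Δl = 156.4 kN/m; ΣN' = 904.6 kN/m; ΣW sinα = 470.3 kN/m
Resisting = 156.4 + 904.6·tan35.9° = 156.4 + 654.8 = 811.2 kN/m
FS = 811.2 / 470.3 = 1.725

FS = 1.72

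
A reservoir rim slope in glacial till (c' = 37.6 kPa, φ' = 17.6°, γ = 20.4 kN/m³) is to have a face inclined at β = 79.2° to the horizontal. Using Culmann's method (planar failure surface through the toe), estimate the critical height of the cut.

H_c = 13.16 m

Culmann's analysis gives the critical failure plane at α_cr = (β + φ')/2 = (79.2 + 17.6)/2 = 48.4°, and the critical height
H_c = (4c'/γ) · sinβ cosφ' / [1 − cos(β − φ')]
    = (4·37.6/20.4) · sin79.2°·cos17.6° / [1 − cos(61.6°)]
    = 7.373 · 0.9823·0.9532 / [1 − 0.4756]
    = 7.373 · 0.9363 / 0.5244
    = 13.16 m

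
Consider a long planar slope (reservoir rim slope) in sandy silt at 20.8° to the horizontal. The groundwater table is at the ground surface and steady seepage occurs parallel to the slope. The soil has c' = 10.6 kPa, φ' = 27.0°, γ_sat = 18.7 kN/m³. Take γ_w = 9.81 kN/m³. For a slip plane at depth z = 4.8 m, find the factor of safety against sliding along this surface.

FS = 0.99

With seepage parallel to the slope and the water table at the surface, the effective normal stress on the slip plane uses the buoyant unit weight γ' = γ_sat − γ_w while the driving shear stress uses γ_sat:
FS = [c' + γ' z cos²β tanφ'] / [γ_sat z sinβ cosβ]
γ' = 18.7 − 9.81 = 8.89 kN/m³
Numerator = 10.6 + 8.89·4.8·cos²20.8°·tan27.0° = 10.6 + 8.89·4.8·0.8739·0.5095 = 29.601 kPa
Denominator = 18.7·4.8·sin20.8°·cos20.8° = 18.7·4.8·0.3551·0.9348 = 29.797 kPa
FS = 29.601 / 29.797 = 0.993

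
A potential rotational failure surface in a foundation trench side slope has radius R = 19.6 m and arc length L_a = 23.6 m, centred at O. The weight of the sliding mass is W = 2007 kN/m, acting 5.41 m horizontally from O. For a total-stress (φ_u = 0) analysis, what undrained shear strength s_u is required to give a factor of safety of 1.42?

FS = s_u·L_a·R / (W·d), so s_u = FS·W·d / (L_a·R).
s_u = 1.42·2007·5.41 / (23.60·19.6) = 15418.2 / 462.56 = 33.33 kPa

s_u = 33.3 kPa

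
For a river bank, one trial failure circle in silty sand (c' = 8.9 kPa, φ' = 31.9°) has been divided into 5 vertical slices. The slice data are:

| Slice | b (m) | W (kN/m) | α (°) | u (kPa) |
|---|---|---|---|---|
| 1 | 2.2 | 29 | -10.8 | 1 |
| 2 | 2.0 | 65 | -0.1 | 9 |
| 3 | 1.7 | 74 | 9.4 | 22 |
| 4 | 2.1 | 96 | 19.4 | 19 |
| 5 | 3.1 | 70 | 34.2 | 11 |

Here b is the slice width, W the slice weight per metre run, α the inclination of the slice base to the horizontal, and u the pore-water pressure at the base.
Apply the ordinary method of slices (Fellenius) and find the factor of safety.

FS = 2.75

Ordinary method of slices: FS = Σ[c'·Δl_i + (W_i cosα_i − u_i·Δl_i)·tanφ'] / Σ W_i sinα_i, with Δl_i = b_i / cosα_i.
Slice 1: Δl = 2.2/cos(-10.8°) = 2.240 m; N'_1 = 29·cos(-10.8°) − 1·2.240 = 26.2; c'Δl = 19.93; W sinα = -5.4
Slice 2: Δl = 2.0/cos(-0.1°) = 2.000 m; N'_2 = 65·cos(-0.1°) − 9·2.000 = 47.0; c'Δl = 17.80; W sinα = -0.1
Slice 3: Δl = 1.7/cos9.4° = 1.723 m; N'_3 = 74·cos9.4° − 22·1.723 = 35.1; c'Δl = 15.34; W sinα = 12.1
Slice 4: Δl = 2.1/cos19.4° = 2.226 m; N'_4 = 96·cos19.4° − 19·2.226 = 48.2; c'Δl = 19.82; W sinα = 31.9
Slice 5: Δl = 3.1/cos34.2° = 3.748 m; N'_5 = 70·cos34.2° − 11·3.748 = 16.7; c'Δl = 33.36; W sinα = 39.3
Σc'Δl = 106.2 kN/m; ΣN' = 173.3 kN/m; ΣW sinα = 77.8 kN/m
Resisting = 106.2 + 173.3·tan31.9° = 106.2 + 107.8 = 214.1 kN/m
FS = 214.1 / 77.8 = 2.753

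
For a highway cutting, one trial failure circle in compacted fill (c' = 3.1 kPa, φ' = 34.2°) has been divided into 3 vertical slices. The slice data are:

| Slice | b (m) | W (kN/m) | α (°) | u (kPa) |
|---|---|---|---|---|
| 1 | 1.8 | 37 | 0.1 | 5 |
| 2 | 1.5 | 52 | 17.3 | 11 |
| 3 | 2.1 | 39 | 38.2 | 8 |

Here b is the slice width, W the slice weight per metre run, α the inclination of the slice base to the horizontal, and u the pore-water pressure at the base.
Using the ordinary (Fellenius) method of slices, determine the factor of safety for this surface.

FS = 1.67

Ordinary method of slices: FS = Σ[c'·Δl_i + (W_i cosα_i − u_i·Δl_i)·tanφ'] / Σ W_i sinα_i, with Δl_i = b_i / cosα_i.
Slice 1: Δl = 1.8/cos0.1° = 1.800 m; N'_1 = 37·cos0.1° − 5·1.800 = 28.0; c'Δl = 5.58; W sinα = 0.1
Slice 2: Δl = 1.5/cos17.3° = 1.571 m; N'_2 = 52·cos17.3° − 11·1.571 = 32.4; c'Δl = 4.87; W sinα = 15.5
Slice 3: Δl = 2.1/cos38.2° = 2.672 m; N'_3 = 39·cos38.2° − 8·2.672 = 9.3; c'Δl = 8.28; W sinα = 24.1
Σc'Δl = 18.7 kN/m; ΣN' = 69.6 kN/m; ΣW sinα = 39.6 kN/m
Resisting = 18.7 + 69.6·tan34.2° = 18.7 + 47.3 = 66.1 kN/m
FS = 66.1 / 39.6 = 1.666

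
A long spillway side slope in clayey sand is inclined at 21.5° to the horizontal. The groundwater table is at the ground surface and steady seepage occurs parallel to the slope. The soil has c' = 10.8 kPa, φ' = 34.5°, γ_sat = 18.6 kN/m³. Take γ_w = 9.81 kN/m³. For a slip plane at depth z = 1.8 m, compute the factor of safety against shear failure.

FS = 1.77

With seepage parallel to the slope and the water table at the surface, the effective normal stress on the slip plane uses the buoyant unit weight γ' = γ_sat − γ_w while the driving shear stress uses γ_sat:
FS = [c' + γ' z cos²β tanφ'] / [γ_sat z sinβ cosβ]
γ' = 18.6 − 9.81 = 8.79 kN/m³
Numerator = 10.8 + 8.79·1.8·cos²21.5°·tan34.5° = 10.8 + 8.79·1.8·0.8657·0.6873 = 20.214 kPa
Denominator = 18.6·1.8·sin21.5°·cos21.5° = 18.6·1.8·0.3665·0.9304 = 11.417 kPa
FS = 20.214 / 11.417 = 1.771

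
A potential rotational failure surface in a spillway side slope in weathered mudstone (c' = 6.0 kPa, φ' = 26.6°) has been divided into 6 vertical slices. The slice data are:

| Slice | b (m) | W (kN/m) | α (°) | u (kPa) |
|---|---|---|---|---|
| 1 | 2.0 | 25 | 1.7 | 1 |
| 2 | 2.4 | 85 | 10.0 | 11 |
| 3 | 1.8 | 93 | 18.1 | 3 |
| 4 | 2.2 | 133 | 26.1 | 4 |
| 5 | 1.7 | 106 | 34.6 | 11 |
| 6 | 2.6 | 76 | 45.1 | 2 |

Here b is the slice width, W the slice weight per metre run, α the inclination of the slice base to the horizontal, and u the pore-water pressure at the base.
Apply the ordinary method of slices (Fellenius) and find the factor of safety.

FS = 1.29

Ordinary method of slices: FS = Σ[c'·Δl_i + (W_i cosα_i − u_i·Δl_i)·tanφ'] / Σ W_i sinα_i, with Δl_i = b_i / cosα_i.
Slice 1: Δl = 2.0/cos1.7° = 2.001 m; N'_1 = 25·cos1.7° − 1·2.001 = 23.0; c'Δl = 12.01; W sinα = 0.7
Slice 2: Δl = 2.4/cos10.0° = 2.437 m; N'_2 = 85·cos10.0° − 11·2.437 = 56.9; c'Δl = 14.62; W sinα = 14.8
Slice 3: Δl = 1.8/cos18.1° = 1.894 m; N'_3 = 93·cos18.1° − 3·1.894 = 82.7; c'Δl = 11.36; W sinα = 28.9
Slice 4: Δl = 2.2/cos26.1° = 2.450 m; N'_4 = 133·cos26.1° − 4·2.450 = 109.6; c'Δl = 14.70; W sinα = 58.5
Slice 5: Δl = 1.7/cos34.6° = 2.065 m; N'_5 = 106·cos34.6° − 11·2.065 = 64.5; c'Δl = 12.39; W sinα = 60.2
Slice 6: Δl = 2.6/cos45.1° = 3.683 m; N'_6 = 76·cos45.1° − 2·3.683 = 46.3; c'Δl = 22.10; W sinα = 53.8
Σc'Δl = 87.2 kN/m; ΣN' = 383.1 kN/m; ΣW sinα = 216.9 kN/m
Resisting = 87.2 + 383.1·tan26.6° = 87.2 + 191.8 = 279.0 kN/m
FS = 279.0 / 216.9 = 1.286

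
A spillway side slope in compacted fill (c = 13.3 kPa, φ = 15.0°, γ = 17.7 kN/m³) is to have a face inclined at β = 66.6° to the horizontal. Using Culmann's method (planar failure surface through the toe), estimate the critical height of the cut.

H_c = 7.03 m

Culmann's analysis gives the critical failure plane at α_cr = (β + φ)/2 = (66.6 + 15.0)/2 = 40.8°, and the critical height
H_c = (4c/γ) · sinβ cosφ / [1 − cos(β − φ)]
    = (4·13.3/17.7) · sin66.6°·cos15.0° / [1 − cos(51.6°)]
    = 3.006 · 0.9178·0.9659 / [1 − 0.6211]
    = 3.006 · 0.8865 / 0.3789
    = 7.03 m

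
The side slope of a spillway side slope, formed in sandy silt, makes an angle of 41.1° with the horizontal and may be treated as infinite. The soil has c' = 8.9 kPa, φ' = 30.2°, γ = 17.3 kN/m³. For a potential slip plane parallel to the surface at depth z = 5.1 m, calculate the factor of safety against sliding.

For an infinite slope with a slip plane parallel to the surface (no pore pressure): FS = [c' + γz cos²β tanφ'] / [γz sinβ cosβ].
γz = 17.3·5.1 = 88.23 kN/m²
Numerator = 8.9 + 88.23·cos²41.1°·tan30.2° = 8.9 + 88.23·0.5679·0.5820 = 38.060 kPa
Denominator = 88.23·sin41.1°·cos41.1° = 88.23·0.6574·0.7536 = 43.707 kPa
FS = 38.060 / 43.707 = 0.871

FS = 0.87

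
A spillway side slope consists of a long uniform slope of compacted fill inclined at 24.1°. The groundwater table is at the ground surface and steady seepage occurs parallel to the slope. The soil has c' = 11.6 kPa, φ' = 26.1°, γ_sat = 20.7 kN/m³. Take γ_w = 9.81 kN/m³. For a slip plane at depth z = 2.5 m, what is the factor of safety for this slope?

FS = 1.18

With seepage parallel to the slope and the water table at the surface, the effective normal stress on the slip plane uses the buoyant unit weight γ' = γ_sat − γ_w while the driving shear stress uses γ_sat:
FS = [c' + γ' z cos²β tanφ'] / [γ_sat z sinβ cosβ]
γ' = 20.7 − 9.81 = 10.89 kN/m³
Numerator = 11.6 + 10.89·2.5·cos²24.1°·tan26.1° = 11.6 + 10.89·2.5·0.8333·0.4899 = 22.714 kPa
Denominator = 20.7·2.5·sin24.1°·cos24.1° = 20.7·2.5·0.4083·0.9128 = 19.289 kPa
FS = 22.714 / 19.289 = 1.178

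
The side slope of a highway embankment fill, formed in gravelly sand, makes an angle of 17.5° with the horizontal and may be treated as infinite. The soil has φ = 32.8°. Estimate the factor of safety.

For a dry cohesionless infinite slope the factor of safety is FS = tanφ / tanβ.
FS = tan32.8° / tan17.5° = 0.6445 / 0.3153 = 2.044

FS = 2.04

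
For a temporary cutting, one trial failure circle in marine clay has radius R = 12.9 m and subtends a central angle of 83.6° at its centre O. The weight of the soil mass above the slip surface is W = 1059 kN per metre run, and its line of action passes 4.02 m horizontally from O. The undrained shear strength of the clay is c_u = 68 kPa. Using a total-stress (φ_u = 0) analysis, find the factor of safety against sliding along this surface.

Taking moments about the centre O, the resisting moment is provided by the undrained shear strength acting along the arc:
Arc length L_a = R·θ = 12.9·(83.6°·π/180) = 12.9·1.4591 = 18.82 m
M_R = c_u·L_a·R = 68·18.82·12.9 = 16510.9 kN·m/m
M_D = W·d = 1059·4.02 = 4257.2 kN·m/m
FS = M_R / M_D = 16510.9 / 4257.2 = 3.878

FS = 3.88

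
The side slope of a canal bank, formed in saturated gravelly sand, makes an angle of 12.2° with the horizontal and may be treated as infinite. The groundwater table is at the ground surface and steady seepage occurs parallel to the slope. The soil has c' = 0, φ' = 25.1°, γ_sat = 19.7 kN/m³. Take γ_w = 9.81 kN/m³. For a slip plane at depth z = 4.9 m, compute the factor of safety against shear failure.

With seepage parallel to the slope and the water table at the surface, the effective normal stress on the slip plane uses the buoyant unit weight γ' = γ_sat − γ_w while the driving shear stress uses γ_sat:
FS = [c' + γ' z cos²β tanφ'] / [γ_sat z sinβ cosβ]
(For c' = 0 this reduces to FS = (γ'/γ_sat)·tanφ'/tanβ.)
γ' = 19.7 − 9.81 = 9.89 kN/m³
Numerator = 0.0 + 9.89·4.9·cos²12.2°·tan25.1° = 0.0 + 9.89·4.9·0.9553·0.4684 = 21.687 kPa
Denominator = 19.7·4.9·sin12.2°·cos12.2° = 19.7·4.9·0.2113·0.9774 = 19.938 kPa
FS = 21.687 / 19.938 = 1.088

FS = 1.09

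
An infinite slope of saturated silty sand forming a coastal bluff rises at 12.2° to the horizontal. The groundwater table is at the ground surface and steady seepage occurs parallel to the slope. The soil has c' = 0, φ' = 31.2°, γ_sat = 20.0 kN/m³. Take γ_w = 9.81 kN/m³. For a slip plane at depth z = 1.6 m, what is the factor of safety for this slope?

With seepage parallel to the slope and the water table at the surface, the effective normal stress on the slip plane uses the buoyant unit weight γ' = γ_sat − γ_w while the driving shear stress uses γ_sat:
FS = [c' + γ' z cos²β tanφ'] / [γ_sat z sinβ cosβ]
(For c' = 0 this reduces to FS = (γ'/γ_sat)·tanφ'/tanβ.)
γ' = 20.0 − 9.81 = 10.19 kN/m³
Numerator = 0.0 + 10.19·1.6·cos²12.2°·tan31.2° = 0.0 + 10.19·1.6·0.9553·0.6056 = 9.433 kPa
Denominator = 20.0·1.6·sin12.2°·cos12.2° = 20.0·1.6·0.2113·0.9774 = 6.610 kPa
FS = 9.433 / 6.610 = 1.427

FS = 1.43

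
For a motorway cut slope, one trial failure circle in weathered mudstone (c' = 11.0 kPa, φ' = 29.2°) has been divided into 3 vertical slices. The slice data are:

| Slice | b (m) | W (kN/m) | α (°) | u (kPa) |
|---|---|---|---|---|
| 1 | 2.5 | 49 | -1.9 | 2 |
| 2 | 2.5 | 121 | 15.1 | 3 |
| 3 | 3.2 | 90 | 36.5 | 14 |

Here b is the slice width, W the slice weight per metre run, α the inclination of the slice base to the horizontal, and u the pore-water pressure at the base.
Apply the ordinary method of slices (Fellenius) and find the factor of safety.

Ordinary method of slices: FS = Σ[c'·Δl_i + (W_i cosα_i − u_i·Δl_i)·tanφ'] / Σ W_i sinα_i, with Δl_i = b_i / cosα_i.
Slice 1: Δl = 2.5/cos(-1.9°) = 2.501 m; N'_1 = 49·cos(-1.9°) − 2·2.501 = 44.0; c'Δl = 27.52; W sinα = -1.6
Slice 2: Δl = 2.5/cos15.1° = 2.589 m; N'_2 = 121·cos15.1° − 3·2.589 = 109.1; c'Δl = 28.48; W sinα = 31.5
Slice 3: Δl = 3.2/cos36.5° = 3.981 m; N'_3 = 90·cos36.5° − 14·3.981 = 16.6; c'Δl = 43.79; W sinα = 53.5
Σc'Δl = 99.8 kN/m; ΣN' = 169.6 kN/m; ΣW sinα = 83.4 kN/m
Resisting = 99.8 + 169.6·tan29.2° = 99.8 + 94.8 = 194.6 kN/m
FS = 194.6 / 83.4 = 2.332

FS = 2.33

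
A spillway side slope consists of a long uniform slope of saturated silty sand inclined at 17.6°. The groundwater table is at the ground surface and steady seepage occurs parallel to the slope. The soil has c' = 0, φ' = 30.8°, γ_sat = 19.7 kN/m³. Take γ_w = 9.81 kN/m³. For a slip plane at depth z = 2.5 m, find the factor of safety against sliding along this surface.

FS = 0.94

With seepage parallel to the slope and the water table at the surface, the effective normal stress on the slip plane uses the buoyant unit weight γ' = γ_sat − γ_w while the driving shear stress uses γ_sat:
FS = [c' + γ' z cos²β tanφ'] / [γ_sat z sinβ cosβ]
(For c' = 0 this reduces to FS = (γ'/γ_sat)·tanφ'/tanβ.)
γ' = 19.7 − 9.81 = 9.89 kN/m³
Numerator = 0.0 + 9.89·2.5·cos²17.6°·tan30.8° = 0.0 + 9.89·2.5·0.9086·0.5961 = 13.392 kPa
Denominator = 19.7·2.5·sin17.6°·cos17.6° = 19.7·2.5·0.3024·0.9532 = 14.195 kPa
FS = 13.392 / 14.195 = 0.943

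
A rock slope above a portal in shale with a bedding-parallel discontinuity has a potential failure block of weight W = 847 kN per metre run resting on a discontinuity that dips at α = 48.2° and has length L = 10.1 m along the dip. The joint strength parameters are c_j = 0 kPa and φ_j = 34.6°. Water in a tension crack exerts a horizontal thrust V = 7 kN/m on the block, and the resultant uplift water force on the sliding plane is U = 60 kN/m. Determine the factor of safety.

Resolving the block weight along and normal to the plane and applying the Mohr–Coulomb strength on the joint:
N' = W cosα − U − V sinα = 847·cos48.2° − 60 − 7·sin48.2° = 499.3 kN/m
Driving force T = W sinα + V cosα = 847·sin48.2° + 7·cos48.2° = 636.1 kN/m
Resisting force R = c_j·L + N'·tanφ_j = 0·10.1 + 499.3·tan34.6° = 0.0 + 344.5 = 344.5 kN/m
FS = R / T = 344.5 / 636.1 = 0.542

FS = 0.54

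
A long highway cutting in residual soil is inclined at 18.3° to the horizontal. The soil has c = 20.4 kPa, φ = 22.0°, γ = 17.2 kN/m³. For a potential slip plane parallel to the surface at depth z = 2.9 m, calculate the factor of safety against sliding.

For an infinite slope with a slip plane parallel to the surface (no pore pressure): FS = [c + γz cos²β tanφ] / [γz sinβ cosβ].
γz = 17.2·2.9 = 49.88 kN/m²
Numerator = 20.4 + 49.88·cos²18.3°·tan22.0° = 20.4 + 49.88·0.9014·0.4040 = 38.566 kPa
Denominator = 49.88·sin18.3°·cos18.3° = 49.88·0.3140·0.9494 = 14.870 kPa
FS = 38.566 / 14.870 = 2.594

FS = 2.59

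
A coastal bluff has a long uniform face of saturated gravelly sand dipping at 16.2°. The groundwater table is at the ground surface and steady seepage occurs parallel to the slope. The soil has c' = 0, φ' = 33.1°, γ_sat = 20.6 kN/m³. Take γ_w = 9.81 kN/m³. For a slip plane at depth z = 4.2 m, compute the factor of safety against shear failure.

FS = 1.18

With seepage parallel to the slope and the water table at the surface, the effective normal stress on the slip plane uses the buoyant unit weight γ' = γ_sat − γ_w while the driving shear stress uses γ_sat:
FS = [c' + γ' z cos²β tanφ'] / [γ_sat z sinβ cosβ]
(For c' = 0 this reduces to FS = (γ'/γ_sat)·tanφ'/tanβ.)
γ' = 20.6 − 9.81 = 10.79 kN/m³
Numerator = 0.0 + 10.79·4.2·cos²16.2°·tan33.1° = 0.0 + 10.79·4.2·0.9222·0.6519 = 27.243 kPa
Denominator = 20.6·4.2·sin16.2°·cos16.2° = 20.6·4.2·0.2790·0.9603 = 23.180 kPa
FS = 27.243 / 23.180 = 1.175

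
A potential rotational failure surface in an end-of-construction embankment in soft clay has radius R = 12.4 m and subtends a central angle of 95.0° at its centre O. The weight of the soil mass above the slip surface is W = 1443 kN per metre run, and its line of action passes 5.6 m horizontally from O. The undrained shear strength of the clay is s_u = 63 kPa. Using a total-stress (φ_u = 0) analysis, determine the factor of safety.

Taking moments about the centre O, the resisting moment is provided by the undrained shear strength acting along the arc:
Arc length L_a = R·θ = 12.4·(95.0°·π/180) = 12.4·1.6581 = 20.56 m
M_R = s_u·L_a·R = 63·20.56·12.4 = 16061.5 kN·m/m
M_D = W·d = 1443·5.6 = 8080.8 kN·m/m
FS = M_R / M_D = 16061.5 / 8080.8 = 1.988

FS = 1.99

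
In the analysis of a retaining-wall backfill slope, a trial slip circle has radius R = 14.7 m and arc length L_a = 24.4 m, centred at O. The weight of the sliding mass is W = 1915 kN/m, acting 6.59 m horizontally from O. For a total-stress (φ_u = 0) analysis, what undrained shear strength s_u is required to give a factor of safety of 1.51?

FS = s_u·L_a·R / (W·d), so s_u = FS·W·d / (L_a·R).
s_u = 1.51·1915·6.59 / (24.40·14.7) = 19056.0 / 358.68 = 53.13 kPa

s_u = 53.1 kPa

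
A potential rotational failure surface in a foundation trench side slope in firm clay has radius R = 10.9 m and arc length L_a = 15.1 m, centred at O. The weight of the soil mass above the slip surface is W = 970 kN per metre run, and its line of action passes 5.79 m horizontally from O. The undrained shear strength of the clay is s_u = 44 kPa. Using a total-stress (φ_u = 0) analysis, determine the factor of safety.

Taking moments about the centre O, the resisting moment is provided by the undrained shear strength acting along the arc:
M_R = s_u·L_a·R = 44·15.10·10.9 = 7242.0 kN·m/m
M_D = W·d = 970·5.79 = 5616.3 kN·m/m
FS = M_R / M_D = 7242.0 / 5616.3 = 1.289

FS = 1.29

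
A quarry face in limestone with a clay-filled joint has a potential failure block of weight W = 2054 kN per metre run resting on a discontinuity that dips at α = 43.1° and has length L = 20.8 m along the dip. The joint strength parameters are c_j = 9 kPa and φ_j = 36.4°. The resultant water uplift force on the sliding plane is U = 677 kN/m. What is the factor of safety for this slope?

Resolving the block weight along and normal to the plane and applying the Mohr–Coulomb strength on the joint:
N' = W cosα − U = 2054·cos43.1° − 677 = 822.8 kN/m
Driving force T = W sinα = 2054·sin43.1° = 1403.4 kN/m
Resisting force R = c_j·L + N'·tanφ_j = 9·20.8 + 822.8·tan36.4° = 187.2 + 606.6 = 793.8 kN/m
FS = R / T = 793.8 / 1403.4 = 0.566

FS = 0.57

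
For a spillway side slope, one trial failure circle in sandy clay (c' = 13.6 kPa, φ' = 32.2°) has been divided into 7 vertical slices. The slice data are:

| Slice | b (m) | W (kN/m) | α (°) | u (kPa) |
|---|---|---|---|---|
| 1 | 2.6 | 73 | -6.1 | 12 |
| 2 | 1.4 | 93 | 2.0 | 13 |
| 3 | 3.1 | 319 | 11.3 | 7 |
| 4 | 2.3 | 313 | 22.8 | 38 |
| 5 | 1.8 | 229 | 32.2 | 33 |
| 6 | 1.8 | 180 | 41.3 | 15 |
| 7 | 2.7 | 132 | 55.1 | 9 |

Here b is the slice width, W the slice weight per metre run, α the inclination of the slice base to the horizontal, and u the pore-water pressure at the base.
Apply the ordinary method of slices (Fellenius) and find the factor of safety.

Ordinary method of slices: FS = Σ[c'·Δl_i + (W_i cosα_i − u_i·Δl_i)·tanφ'] / Σ W_i sinα_i, with Δl_i = b_i / cosα_i.
Slice 1: Δl = 2.6/cos(-6.1°) = 2.615 m; N'_1 = 73·cos(-6.1°) − 12·2.615 = 41.2; c'Δl = 35.56; W sinα = -7.8
Slice 2: Δl = 1.4/cos2.0° = 1.401 m; N'_2 = 93·cos2.0° − 13·1.401 = 74.7; c'Δl = 19.05; W sinα = 3.2
Slice 3: Δl = 3.1/cos11.3° = 3.161 m; N'_3 = 319·cos11.3° − 7·3.161 = 290.7; c'Δl = 42.99; W sinα = 62.5
Slice 4: Δl = 2.3/cos22.8° = 2.495 m; N'_4 = 313·cos22.8° − 38·2.495 = 193.7; c'Δl = 33.93; W sinα = 121.3
Slice 5: Δl = 1.8/cos32.2° = 2.127 m; N'_5 = 229·cos32.2° − 33·2.127 = 123.6; c'Δl = 28.93; W sinα = 122.0
Slice 6: Δl = 1.8/cos41.3° = 2.396 m; N'_6 = 180·cos41.3° − 15·2.396 = 99.3; c'Δl = 32.59; W sinα = 118.8
Slice 7: Δl = 2.7/cos55.1° = 4.719 m; N'_7 = 132·cos55.1° − 9·4.719 = 33.1; c'Δl = 64.18; W sinα = 108.3
Σc'Δl = 257.2 kN/m; ΣN' = 856.3 kN/m; ΣW sinα = 528.4 kN/m
Resisting = 257.2 + 856.3·tan32.2° = 257.2 + 539.2 = 796.5 kN/m
FS = 796.5 / 528.4 = 1.507

FS = 1.51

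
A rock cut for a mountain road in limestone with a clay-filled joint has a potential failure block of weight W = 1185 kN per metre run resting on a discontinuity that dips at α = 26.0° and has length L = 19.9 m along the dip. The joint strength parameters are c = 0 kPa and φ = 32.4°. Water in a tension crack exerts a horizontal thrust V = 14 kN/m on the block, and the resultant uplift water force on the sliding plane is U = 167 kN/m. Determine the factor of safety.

FS = 1.06

Resolving the block weight along and normal to the plane and applying the Mohr–Coulomb strength on the joint:
N' = W cosα − U − V sinα = 1185·cos26.0° − 167 − 14·sin26.0° = 891.9 kN/m
Driving force T = W sinα + V cosα = 1185·sin26.0° + 14·cos26.0° = 532.1 kN/m
Resisting force R = c·L + N'·tanφ = 0·19.9 + 891.9·tan32.4° = 0.0 + 566.0 = 566.0 kN/m
FS = R / T = 566.0 / 532.1 = 1.064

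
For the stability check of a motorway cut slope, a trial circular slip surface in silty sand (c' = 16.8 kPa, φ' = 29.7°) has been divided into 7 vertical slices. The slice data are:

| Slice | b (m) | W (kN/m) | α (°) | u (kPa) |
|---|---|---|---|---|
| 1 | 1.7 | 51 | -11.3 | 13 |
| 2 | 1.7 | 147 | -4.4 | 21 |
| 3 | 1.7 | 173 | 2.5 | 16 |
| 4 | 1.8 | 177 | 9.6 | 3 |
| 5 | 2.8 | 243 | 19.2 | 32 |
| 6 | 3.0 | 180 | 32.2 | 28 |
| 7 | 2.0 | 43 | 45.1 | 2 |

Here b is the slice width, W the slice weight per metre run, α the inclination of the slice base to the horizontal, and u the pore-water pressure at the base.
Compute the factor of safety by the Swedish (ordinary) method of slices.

FS = 2.94

Ordinary method of slices: FS = Σ[c'·Δl_i + (W_i cosα_i − u_i·Δl_i)·tanφ'] / Σ W_i sinα_i, with Δl_i = b_i / cosα_i.
Slice 1: Δl = 1.7/cos(-11.3°) = 1.734 m; N'_1 = 51·cos(-11.3°) − 13·1.734 = 27.5; c'Δl = 29.12; W sinα = -10.0
Slice 2: Δl = 1.7/cos(-4.4°) = 1.705 m; N'_2 = 147·cos(-4.4°) − 21·1.705 = 110.8; c'Δl = 28.64; W sinα = -11.3
Slice 3: Δl = 1.7/cos2.5° = 1.702 m; N'_3 = 173·cos2.5° − 16·1.702 = 145.6; c'Δl = 28.59; W sinα = 7.5
Slice 4: Δl = 1.8/cos9.6° = 1.826 m; N'_4 = 177·cos9.6° − 3·1.826 = 169.0; c'Δl = 30.67; W sinα = 29.5
Slice 5: Δl = 2.8/cos19.2° = 2.965 m; N'_5 = 243·cos19.2° − 32·2.965 = 134.6; c'Δl = 49.81; W sinα = 79.9
Slice 6: Δl = 3.0/cos32.2° = 3.545 m; N'_6 = 180·cos32.2° − 28·3.545 = 53.0; c'Δl = 59.56; W sinα = 95.9
Slice 7: Δl = 2.0/cos45.1° = 2.833 m; N'_7 = 43·cos45.1° − 2·2.833 = 24.7; c'Δl = 47.60; W sinα = 30.5
Σc'Δl = 274.0 kN/m; ΣN' = 665.2 kN/m; ΣW sinα = 222.1 kN/m
Resisting = 274.0 + 665.2·tan29.7° = 274.0 + 379.4 = 653.4 kN/m
FS = 653.4 / 222.1 = 2.942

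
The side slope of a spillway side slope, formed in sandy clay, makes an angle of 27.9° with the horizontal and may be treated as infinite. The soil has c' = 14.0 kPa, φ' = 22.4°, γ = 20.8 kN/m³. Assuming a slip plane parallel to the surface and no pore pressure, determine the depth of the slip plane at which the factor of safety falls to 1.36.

Setting FS = 1.36 in FS = [c' + γz cos²β tanφ'] / [γz sinβ cosβ] and solving for z:
z = c' / [γ cosβ (FS·sinβ − cosβ·tanφ')]
  = 14.0 / [20.8·cos27.9°·(1.36·sin27.9° − cos27.9°·tan22.4°)]
  = 14.0 / [20.8·0.8838·(1.36·0.4679 − 0.8838·0.4122)]
  = 14.0 / 5.0022 = 2.799 m

z = 2.80 m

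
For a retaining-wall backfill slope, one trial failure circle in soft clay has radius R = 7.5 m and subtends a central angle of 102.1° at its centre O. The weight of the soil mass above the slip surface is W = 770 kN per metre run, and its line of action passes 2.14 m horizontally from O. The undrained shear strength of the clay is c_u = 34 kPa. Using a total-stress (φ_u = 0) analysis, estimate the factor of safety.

FS = 2.07

Taking moments about the centre O, the resisting moment is provided by the undrained shear strength acting along the arc:
Arc length L_a = R·θ = 7.5·(102.1°·π/180) = 7.5·1.7820 = 13.36 m
M_R = c_u·L_a·R = 34·13.36·7.5 = 3408.0 kN·m/m
M_D = W·d = 770·2.14 = 1647.8 kN·m/m
FS = M_R / M_D = 3408.0 / 1647.8 = 2.068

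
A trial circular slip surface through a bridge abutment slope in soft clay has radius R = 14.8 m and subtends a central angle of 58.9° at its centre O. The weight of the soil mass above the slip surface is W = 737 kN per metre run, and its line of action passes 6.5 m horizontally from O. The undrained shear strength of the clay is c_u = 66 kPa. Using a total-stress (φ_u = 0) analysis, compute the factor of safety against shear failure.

Taking moments about the centre O, the resisting moment is provided by the undrained shear strength acting along the arc:
Arc length L_a = R·θ = 14.8·(58.9°·π/180) = 14.8·1.0280 = 15.21 m
M_R = c_u·L_a·R = 66·15.21·14.8 = 14861.4 kN·m/m
M_D = W·d = 737·6.5 = 4790.5 kN·m/m
FS = M_R / M_D = 14861.4 / 4790.5 = 3.102

FS = 3.10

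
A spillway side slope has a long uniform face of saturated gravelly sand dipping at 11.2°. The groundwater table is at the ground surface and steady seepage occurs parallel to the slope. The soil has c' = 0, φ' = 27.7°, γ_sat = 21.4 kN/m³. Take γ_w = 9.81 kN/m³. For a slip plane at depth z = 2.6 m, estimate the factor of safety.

With seepage parallel to the slope and the water table at the surface, the effective normal stress on the slip plane uses the buoyant unit weight γ' = γ_sat − γ_w while the driving shear stress uses γ_sat:
FS = [c' + γ' z cos²β tanφ'] / [γ_sat z sinβ cosβ]
(For c' = 0 this reduces to FS = (γ'/γ_sat)·tanφ'/tanβ.)
γ' = 21.4 − 9.81 = 11.59 kN/m³
Numerator = 0.0 + 11.59·2.6·cos²11.2°·tan27.7° = 0.0 + 11.59·2.6·0.9623·0.5250 = 15.224 kPa
Denominator = 21.4·2.6·sin11.2°·cos11.2° = 21.4·2.6·0.1942·0.9810 = 10.601 kPa
FS = 15.224 / 10.601 = 1.436

FS = 1.44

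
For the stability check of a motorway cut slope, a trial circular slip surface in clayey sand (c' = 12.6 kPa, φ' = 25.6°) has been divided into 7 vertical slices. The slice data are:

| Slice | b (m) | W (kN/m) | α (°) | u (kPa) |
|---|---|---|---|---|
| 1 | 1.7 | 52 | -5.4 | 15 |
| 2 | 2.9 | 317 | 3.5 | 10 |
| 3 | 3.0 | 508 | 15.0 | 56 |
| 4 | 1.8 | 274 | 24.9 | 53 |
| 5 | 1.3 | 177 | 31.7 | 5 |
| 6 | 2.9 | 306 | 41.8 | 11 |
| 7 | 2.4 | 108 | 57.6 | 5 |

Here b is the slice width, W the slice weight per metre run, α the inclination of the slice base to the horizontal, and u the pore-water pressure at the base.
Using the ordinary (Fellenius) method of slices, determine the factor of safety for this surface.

FS = 1.22

Ordinary method of slices: FS = Σ[c'·Δl_i + (W_i cosα_i − u_i·Δl_i)·tanφ'] / Σ W_i sinα_i, with Δl_i = b_i / cosα_i.
Slice 1: Δl = 1.7/cos(-5.4°) = 1.708 m; N'_1 = 52·cos(-5.4°) − 15·1.708 = 26.2; c'Δl = 21.52; W sinα = -4.9
Slice 2: Δl = 2.9/cos3.5° = 2.905 m; N'_2 = 317·cos3.5° − 10·2.905 = 287.4; c'Δl = 36.61; W sinα = 19.4
Slice 3: Δl = 3.0/cos15.0° = 3.106 m; N'_3 = 508·cos15.0° − 56·3.106 = 316.8; c'Δl = 39.13; W sinα = 131.5
Slice 4: Δl = 1.8/cos24.9° = 1.984 m; N'_4 = 274·cos24.9° − 53·1.984 = 143.4; c'Δl = 25.00; W sinα = 115.4
Slice 5: Δl = 1.3/cos31.7° = 1.528 m; N'_5 = 177·cos31.7° − 5·1.528 = 143.0; c'Δl = 19.25; W sinα = 93.0
Slice 6: Δl = 2.9/cos41.8° = 3.890 m; N'_6 = 306·cos41.8° − 11·3.890 = 185.3; c'Δl = 49.02; W sinα = 204.0
Slice 7: Δl = 2.4/cos57.6° = 4.479 m; N'_7 = 108·cos57.6° − 5·4.479 = 35.5; c'Δl = 56.44; W sinα = 91.2
Σc'Δl = 247.0 kN/m; ΣN' = 1137.4 kN/m; ΣW sinα = 649.5 kN/m
Resisting = 247.0 + 1137.4·tan25.6° = 247.0 + 544.9 = 791.9 kN/m
FS = 791.9 / 649.5 = 1.219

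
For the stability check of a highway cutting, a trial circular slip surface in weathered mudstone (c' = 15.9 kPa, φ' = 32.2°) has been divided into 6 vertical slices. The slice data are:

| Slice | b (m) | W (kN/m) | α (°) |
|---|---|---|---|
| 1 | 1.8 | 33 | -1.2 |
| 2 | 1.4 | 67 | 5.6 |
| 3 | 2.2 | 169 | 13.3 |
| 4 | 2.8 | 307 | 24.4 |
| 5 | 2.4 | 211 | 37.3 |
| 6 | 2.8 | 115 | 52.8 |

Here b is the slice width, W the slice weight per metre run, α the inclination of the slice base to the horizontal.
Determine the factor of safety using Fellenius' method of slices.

Ordinary method of slices: FS = Σ[c'·Δl_i + (W_i cosα_i)·tanφ'] / Σ W_i sinα_i, with Δl_i = b_i / cosα_i.
Slice 1: Δl = 1.8/cos(-1.2°) = 1.800 m; N'_1 = 33·cos(-1.2°) = 33.0; c'Δl = 28.63; W sinα = -0.7
Slice 2: Δl = 1.4/cos5.6° = 1.407 m; N'_2 = 67·cos5.6° = 66.7; c'Δl = 22.37; W sinα = 6.5
Slice 3: Δl = 2.2/cos13.3° = 2.261 m; N'_3 = 169·cos13.3° = 164.5; c'Δl = 35.94; W sinα = 38.9
Slice 4: Δl = 2.8/cos24.4° = 3.075 m; N'_4 = 307·cos24.4° = 279.6; c'Δl = 48.89; W sinα = 126.8
Slice 5: Δl = 2.4/cos37.3° = 3.017 m; N'_5 = 211·cos37.3° = 167.8; c'Δl = 47.97; W sinα = 127.9
Slice 6: Δl = 2.8/cos52.8° = 4.631 m; N'_6 = 115·cos52.8° = 69.5; c'Δl = 73.64; W sinα = 91.6
Σc'Δl = 257.4 kN/m; ΣN' = 781.1 kN/m; ΣW sinα = 391.0 kN/m
Resisting = 257.4 + 781.1·tan32.2° = 257.4 + 491.9 = 749.3 kN/m
FS = 749.3 / 391.0 = 1.916

FS = 1.92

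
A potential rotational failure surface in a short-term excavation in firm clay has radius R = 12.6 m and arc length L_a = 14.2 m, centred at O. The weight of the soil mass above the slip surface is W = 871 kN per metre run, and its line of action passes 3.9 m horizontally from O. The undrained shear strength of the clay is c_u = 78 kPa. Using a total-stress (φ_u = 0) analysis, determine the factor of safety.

FS = 4.11

Taking moments about the centre O, the resisting moment is provided by the undrained shear strength acting along the arc:
M_R = c_u·L_a·R = 78·14.20·12.6 = 13955.8 kN·m/m
M_D = W·d = 871·3.9 = 3396.9 kN·m/m
FS = M_R / M_D = 13955.8 / 3396.9 = 4.108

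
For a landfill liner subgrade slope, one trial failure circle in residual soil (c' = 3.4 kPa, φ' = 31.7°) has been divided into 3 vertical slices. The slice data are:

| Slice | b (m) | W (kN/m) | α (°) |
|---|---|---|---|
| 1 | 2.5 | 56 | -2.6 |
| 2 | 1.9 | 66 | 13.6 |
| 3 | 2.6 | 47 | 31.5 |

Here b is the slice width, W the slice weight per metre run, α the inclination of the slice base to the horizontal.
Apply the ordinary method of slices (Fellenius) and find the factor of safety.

FS = 3.32

Ordinary method of slices: FS = Σ[c'·Δl_i + (W_i cosα_i)·tanφ'] / Σ W_i sinα_i, with Δl_i = b_i / cosα_i.
Slice 1: Δl = 2.5/cos(-2.6°) = 2.503 m; N'_1 = 56·cos(-2.6°) = 55.9; c'Δl = 8.51; W sinα = -2.5
Slice 2: Δl = 1.9/cos13.6° = 1.955 m; N'_2 = 66·cos13.6° = 64.1; c'Δl = 6.65; W sinα = 15.5
Slice 3: Δl = 2.6/cos31.5° = 3.049 m; N'_3 = 47·cos31.5° = 40.1; c'Δl = 10.37; W sinα = 24.6
Σc'Δl = 25.5 kN/m; ΣN' = 160.2 kN/m; ΣW sinα = 37.5 kN/m
Resisting = 25.5 + 160.2·tan31.7° = 25.5 + 98.9 = 124.4 kN/m
FS = 124.4 / 37.5 = 3.315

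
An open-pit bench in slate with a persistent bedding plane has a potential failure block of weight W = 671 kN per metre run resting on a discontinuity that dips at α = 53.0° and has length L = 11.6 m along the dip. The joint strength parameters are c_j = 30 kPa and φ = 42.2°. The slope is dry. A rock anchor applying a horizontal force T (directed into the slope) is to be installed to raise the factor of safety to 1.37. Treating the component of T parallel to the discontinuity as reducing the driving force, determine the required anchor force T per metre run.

T = 13 kN/m

Resolving forces along and normal to the sliding plane, with the horizontal anchor force T adding T·sinα to the effective normal force and T·cosα acting up the plane against the driving force:
FS = [c_jL + (W cosα + T sinα) tanφ] / [W sinα − T cosα]
Without the anchor: N' = 403.8 kN/m, driving T_d = 535.9 kN/m, resisting R = 30·11.6 + 403.8·tan42.2° = 714.2 kN/m, FS = 1.33.
Setting FS = 1.37 and solving for T:
1.37·(535.9 − T cos53.0°) = 714.2 + T sin53.0°·tan42.2°
T·(sin53.0°·tan42.2° + 1.37·cos53.0°) = 1.37·535.9 − 714.2
T·(0.7986·0.9067 + 1.37·0.6018) = 734.2 − 714.2 = 20.0
T·1.5486 = 20.0
T = 12.9 kN/m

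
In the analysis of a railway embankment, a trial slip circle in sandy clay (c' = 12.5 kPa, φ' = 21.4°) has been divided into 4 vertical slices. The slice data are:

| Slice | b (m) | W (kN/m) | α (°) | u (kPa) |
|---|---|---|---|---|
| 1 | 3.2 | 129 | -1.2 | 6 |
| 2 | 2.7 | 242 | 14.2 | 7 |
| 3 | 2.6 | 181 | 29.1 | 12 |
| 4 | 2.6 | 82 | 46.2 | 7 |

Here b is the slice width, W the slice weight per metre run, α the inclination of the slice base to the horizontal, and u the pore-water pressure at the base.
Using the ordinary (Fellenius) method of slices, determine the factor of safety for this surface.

Ordinary method of slices: FS = Σ[c'·Δl_i + (W_i cosα_i − u_i·Δl_i)·tanφ'] / Σ W_i sinα_i, with Δl_i = b_i / cosα_i.
Slice 1: Δl = 3.2/cos(-1.2°) = 3.201 m; N'_1 = 129·cos(-1.2°) − 6·3.201 = 109.8; c'Δl = 40.01; W sinα = -2.7
Slice 2: Δl = 2.7/cos14.2° = 2.785 m; N'_2 = 242·cos14.2° − 7·2.785 = 215.1; c'Δl = 34.81; W sinα = 59.4
Slice 3: Δl = 2.6/cos29.1° = 2.976 m; N'_3 = 181·cos29.1° − 12·2.976 = 122.4; c'Δl = 37.20; W sinα = 88.0
Slice 4: Δl = 2.6/cos46.2° = 3.756 m; N'_4 = 82·cos46.2° − 7·3.756 = 30.5; c'Δl = 46.96; W sinα = 59.2
Σc'Δl = 159.0 kN/m; ΣN' = 477.8 kN/m; ΣW sinα = 203.9 kN/m
Resisting = 159.0 + 477.8·tan21.4° = 159.0 + 187.2 = 346.2 kN/m
FS = 346.2 / 203.9 = 1.698

FS = 1.70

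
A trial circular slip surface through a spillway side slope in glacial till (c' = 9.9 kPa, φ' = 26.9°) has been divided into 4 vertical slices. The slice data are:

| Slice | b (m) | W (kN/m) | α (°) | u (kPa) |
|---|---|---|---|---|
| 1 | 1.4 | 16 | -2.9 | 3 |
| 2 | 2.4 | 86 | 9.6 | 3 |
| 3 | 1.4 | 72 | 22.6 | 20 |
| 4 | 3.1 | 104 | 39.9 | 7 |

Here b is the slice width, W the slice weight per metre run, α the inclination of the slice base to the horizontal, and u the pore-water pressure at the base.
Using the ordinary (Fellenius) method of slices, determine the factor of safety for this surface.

FS = 1.69

Ordinary method of slices: FS = Σ[c'·Δl_i + (W_i cosα_i − u_i·Δl_i)·tanφ'] / Σ W_i sinα_i, with Δl_i = b_i / cosα_i.
Slice 1: Δl = 1.4/cos(-2.9°) = 1.402 m; N'_1 = 16·cos(-2.9°) − 3·1.402 = 11.8; c'Δl = 13.88; W sinα = -0.8
Slice 2: Δl = 2.4/cos9.6° = 2.434 m; N'_2 = 86·cos9.6° − 3·2.434 = 77.5; c'Δl = 24.10; W sinα = 14.3
Slice 3: Δl = 1.4/cos22.6° = 1.516 m; N'_3 = 72·cos22.6° − 20·1.516 = 36.1; c'Δl = 15.01; W sinα = 27.7
Slice 4: Δl = 3.1/cos39.9° = 4.041 m; N'_4 = 104·cos39.9° − 7·4.041 = 51.5; c'Δl = 40.00; W sinα = 66.7
Σc'Δl = 93.0 kN/m; ΣN' = 176.9 kN/m; ΣW sinα = 107.9 kN/m
Resisting = 93.0 + 176.9·tan26.9° = 93.0 + 89.8 = 182.7 kN/m
FS = 182.7 / 107.9 = 1.693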